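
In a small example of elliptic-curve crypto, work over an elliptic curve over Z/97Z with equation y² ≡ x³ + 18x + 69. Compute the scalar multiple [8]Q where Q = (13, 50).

Repeated addition: build up to 8Q.
2Q: tangent at (13, 50): λ = (3·13² + 18)/(2·50) ≡ 40/3. 3⁻¹ ≡ 65 (mod 97) since 3·65 = 195 ≡ 1, so λ ≡ 40·65 ≡ 78.
  x = λ² - 13 - 13 = 6084 - 26 ≡ 44; y = λ·(13 - 44) - 50 ≡ 54. → (44, 54)
3Q: (44, 54) + (13, 50). λ = (50 - 54)/(13 - 44) ≡ 93/66 mod 97. 66⁻¹ ≡ 25 (mod 97) since 66·25 = 1650 ≡ 1, so λ ≡ 94.
  x = λ² - 44 - 13 = 8836 - 57 ≡ 49; y = λ·(44 - 49) - 54 ≡ 58. → (49, 58)
4Q: (49, 58) + (13, 50). λ = (50 - 58)/(13 - 49) ≡ 89/61 mod 97. 61⁻¹ ≡ 35 (mod 97), so λ ≡ 11.
  x = λ² - 49 - 13 = 121 - 62 ≡ 59; y = λ·(49 - 59) - 58 ≡ 26. → (59, 26)
5Q: (59, 26) + (13, 50). λ = (50 - 26)/(13 - 59) ≡ 24/51 mod 97. 51⁻¹ ≡ 78 (mod 97) since 51·78 = 3978 ≡ 1, so λ ≡ 29.
  x = λ² - 59 - 13 = 841 - 72 ≡ 90; y = λ·(59 - 90) - 26 ≡ 45. → (90, 45)
6Q: (90, 45) + (13, 50). λ = (50 - 45)/(13 - 90) ≡ 5/20 mod 97. 20⁻¹ ≡ 34 (mod 97), so λ ≡ 73.
  x = λ² - 90 - 13 = 5329 - 103 ≡ 85; y = λ·(90 - 85) - 45 ≡ 29. → (85, 29)
7Q: (85, 29) + (13, 50). λ = (50 - 29)/(13 - 85) ≡ 21/25 mod 97. 25⁻¹ ≡ 66 (mod 97), so λ ≡ 28.
  x = λ² - 85 - 13 = 784 - 98 ≡ 7; y = λ·(85 - 7) - 29 ≡ 21. → (7, 21)
8Q: (7, 21) + (13, 50). λ = (50 - 21)/(13 - 7) ≡ 29/6 mod 97. 6⁻¹ ≡ 81 (mod 97), so λ ≡ 21.
  x = λ² - 7 - 13 = 441 - 20 ≡ 33; y = λ·(7 - 33) - 21 ≡ 15. → (33, 15)

(33, 15)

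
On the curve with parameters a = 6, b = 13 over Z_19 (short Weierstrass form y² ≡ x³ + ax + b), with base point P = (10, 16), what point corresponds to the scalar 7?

Double-and-add on 7 = (111)₂. Start with P = (10, 16) for the leading 1-bit.
double: tangent at (10, 16): λ = (3·10² + 6)/(2·16) ≡ 2/13. 13⁻¹ ≡ 3 (mod 19) since 13·3 = 39 ≡ 1, so λ ≡ 2·3 ≡ 6.
  x = λ² - 10 - 10 = 36 - 20 ≡ 16; y = λ·(10 - 16) - 16 ≡ 5. → (16, 5)
add P: (16, 5) + (10, 16). λ = (16 - 5)/(10 - 16) ≡ 11/13 mod 19. 13⁻¹ ≡ 3 (mod 19), so λ ≡ 14.
  x = λ² - 16 - 10 = 196 - 26 ≡ 18; y = λ·(16 - 18) - 5 ≡ 5. → (18, 5)
double: tangent at (18, 5): λ = (3·18² + 6)/(2·5) ≡ 9/10. 10⁻¹ ≡ 2 (mod 19), so λ ≡ 9·2 ≡ 18.
  x = λ² - 18 - 18 = 324 - 36 ≡ 3; y = λ·(18 - 3) - 5 ≡ 18. → (3, 18)
add P: (3, 18) + (10, 16). λ = (16 - 18)/(10 - 3) ≡ 17/7 mod 19. 7⁻¹ ≡ 11 (mod 19) since 7·11 = 77 ≡ 1, so λ ≡ 16.
  x = λ² - 3 - 10 = 256 - 13 ≡ 15; y = λ·(3 - 15) - 18 ≡ 18. → (15, 18)

(15, 18)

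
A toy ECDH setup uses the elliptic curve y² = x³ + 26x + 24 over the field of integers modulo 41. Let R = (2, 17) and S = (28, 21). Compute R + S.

(2, 17) + (28, 21). λ = (21 - 17)/(28 - 2) ≡ 4/26 mod 41. 26⁻¹ ≡ 30 (mod 41), so λ ≡ 38.
  x = λ² - 2 - 28 = 1444 - 30 ≡ 20; y = λ·(2 - 20) - 17 ≡ 37. → (20, 37)

(20, 37)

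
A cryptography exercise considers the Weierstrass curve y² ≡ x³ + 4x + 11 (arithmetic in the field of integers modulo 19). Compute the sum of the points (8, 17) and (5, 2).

(8, 17) + (5, 2). λ = (2 - 17)/(5 - 8) ≡ 4/16 mod 19. 16⁻¹ ≡ 6 (mod 19) since 16·6 = 96 ≡ 1, so λ ≡ 5.
  x = λ² - 8 - 5 = 25 - 13 ≡ 12; y = λ·(8 - 12) - 17 ≡ 1. → (12, 1)

(12, 1)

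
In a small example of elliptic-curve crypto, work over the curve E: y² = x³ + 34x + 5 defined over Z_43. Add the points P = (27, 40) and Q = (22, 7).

(27, 40) + (22, 7). λ = (7 - 40)/(22 - 27) ≡ 10/38 mod 43. 38⁻¹ ≡ 17 (mod 43), so λ ≡ 41.
  x = λ² - 27 - 22 = 1681 - 49 ≡ 41; y = λ·(27 - 41) - 40 ≡ 31. → (41, 31)

(41, 31)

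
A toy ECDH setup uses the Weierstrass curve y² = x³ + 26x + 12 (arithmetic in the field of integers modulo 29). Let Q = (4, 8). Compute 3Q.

(8, 6)

Repeated addition: build up to 3Q.
2Q: tangent at (4, 8): λ = (3·4² + 26)/(2·8) ≡ 16/16. 16⁻¹ ≡ 20 (mod 29), so λ ≡ 16·20 ≡ 1.
  x = λ² - 4 - 4 = 1 - 8 ≡ 22; y = λ·(4 - 22) - 8 ≡ 3. → (22, 3)
3Q: (22, 3) + (4, 8). λ = (8 - 3)/(4 - 22) ≡ 5/11 mod 29. 11⁻¹ ≡ 8 (mod 29), so λ ≡ 11.
  x = λ² - 22 - 4 = 121 - 26 ≡ 8; y = λ·(22 - 8) - 3 ≡ 6. → (8, 6)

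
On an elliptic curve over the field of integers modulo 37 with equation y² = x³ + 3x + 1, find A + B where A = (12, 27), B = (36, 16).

(12, 27) + (36, 16). λ = (16 - 27)/(36 - 12) ≡ 26/24 mod 37. 24⁻¹ ≡ 17 (mod 37), so λ ≡ 35.
  x = λ² - 12 - 36 = 1225 - 48 ≡ 30; y = λ·(12 - 30) - 27 ≡ 9. → (30, 9)

(30, 9)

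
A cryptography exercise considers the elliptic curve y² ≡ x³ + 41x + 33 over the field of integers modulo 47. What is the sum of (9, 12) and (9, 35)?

O

The two points share x = 9 and their y-coordinates satisfy 12 + 35 ≡ 0 (mod 47), so they are inverses. Their sum is 𝒪.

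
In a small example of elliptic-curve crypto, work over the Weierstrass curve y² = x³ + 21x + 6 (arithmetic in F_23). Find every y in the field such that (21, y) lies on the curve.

x³ + 21x + 6 = 9708 ≡ 2 (mod 23).
Square roots of 2 mod 23: 5 and 18 (since 5² = 25 ≡ 2).

5, 18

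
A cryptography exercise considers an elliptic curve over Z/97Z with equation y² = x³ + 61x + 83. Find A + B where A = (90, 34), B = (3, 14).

(8, 93)

(90, 34) + (3, 14). λ = (14 - 34)/(3 - 90) ≡ 77/10 mod 97. 10⁻¹ ≡ 68 (mod 97) since 10·68 = 680 ≡ 1, so λ ≡ 95.
  x = λ² - 90 - 3 = 9025 - 93 ≡ 8; y = λ·(90 - 8) - 34 ≡ 93. → (8, 93)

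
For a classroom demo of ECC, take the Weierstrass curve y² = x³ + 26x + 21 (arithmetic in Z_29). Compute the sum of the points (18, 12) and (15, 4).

(16, 3)

(18, 12) + (15, 4). λ = (4 - 12)/(15 - 18) ≡ 21/26 mod 29. 26⁻¹ ≡ 19 (mod 29) since 26·19 = 494 ≡ 1, so λ ≡ 22.
  x = λ² - 18 - 15 = 484 - 33 ≡ 16; y = λ·(18 - 16) - 12 ≡ 3. → (16, 3)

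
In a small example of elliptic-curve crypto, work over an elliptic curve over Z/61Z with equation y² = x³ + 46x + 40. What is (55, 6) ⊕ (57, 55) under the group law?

(55, 6) + (57, 55). λ = (55 - 6)/(57 - 55) ≡ 49/2 mod 61. 2⁻¹ ≡ 31 (mod 61) since 2·31 = 62 ≡ 1, so λ ≡ 55.
  x = λ² - 55 - 57 = 3025 - 112 ≡ 46; y = λ·(55 - 46) - 6 ≡ 1. → (46, 1)

(46, 1)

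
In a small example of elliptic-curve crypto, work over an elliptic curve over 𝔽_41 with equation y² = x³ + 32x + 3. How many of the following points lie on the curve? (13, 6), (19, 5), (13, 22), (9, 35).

2

(13, 6): 6² ≡ 36, rhs ≡ 33 → off.
(19, 5): 5² ≡ 25, rhs ≡ 8 → off.
(13, 22): 22² ≡ 33, rhs ≡ 33 → on.
(9, 35): 35² ≡ 36, rhs ≡ 36 → on.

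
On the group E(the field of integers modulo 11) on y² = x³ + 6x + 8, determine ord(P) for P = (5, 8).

9

2P: tangent at (5, 8): λ = (3·5² + 6)/(2·8) ≡ 4/5. 5⁻¹ ≡ 9 (mod 11) since 5·9 = 45 ≡ 1, so λ ≡ 4·9 ≡ 3.
  x = λ² - 5 - 5 = 9 - 10 ≡ 10; y = λ·(5 - 10) - 8 ≡ 10. → (10, 10)
3P: (10, 10) + (5, 8). λ = (8 - 10)/(5 - 10) ≡ 9/6 mod 11. 6⁻¹ ≡ 2 (mod 11), so λ ≡ 7.
  x = λ² - 10 - 5 = 49 - 15 ≡ 1; y = λ·(10 - 1) - 10 ≡ 9. → (1, 9)
4P: (1, 9) + (5, 8). λ = (8 - 9)/(5 - 1) ≡ 10/4 mod 11. 4⁻¹ ≡ 3 (mod 11), so λ ≡ 8.
  x = λ² - 1 - 5 = 64 - 6 ≡ 3; y = λ·(1 - 3) - 9 ≡ 8. → (3, 8)
5P: (3, 8) + (5, 8). λ = (8 - 8)/(5 - 3) ≡ 0/2 mod 11. 2⁻¹ ≡ 6 (mod 11), so λ ≡ 0.
  x = λ² - 3 - 5 = 0 - 8 ≡ 3; y = λ·(3 - 3) - 8 ≡ 3. → (3, 3)
6P: (3, 3) + (5, 8). λ = (8 - 3)/(5 - 3) ≡ 5/2 mod 11. 2⁻¹ ≡ 6 (mod 11), so λ ≡ 8.
  x = λ² - 3 - 5 = 64 - 8 ≡ 1; y = λ·(3 - 1) - 3 ≡ 2. → (1, 2)
7P: (1, 2) + (5, 8). λ = (8 - 2)/(5 - 1) ≡ 6/4 mod 11. 4⁻¹ ≡ 3 (mod 11) since 4·3 = 12 ≡ 1, so λ ≡ 7.
  x = λ² - 1 - 5 = 49 - 6 ≡ 10; y = λ·(1 - 10) - 2 ≡ 1. → (10, 1)
8P: (10, 1) + (5, 8). λ = (8 - 1)/(5 - 10) ≡ 7/6 mod 11. 6⁻¹ ≡ 2 (mod 11), so λ ≡ 3.
  x = λ² - 10 - 5 = 9 - 15 ≡ 5; y = λ·(10 - 5) - 1 ≡ 3. → (5, 3)
9P: (5, 3) + (5, 8): same x and y₁ ≡ -y₂, so the sum is O.
9P = O, so the order is 9.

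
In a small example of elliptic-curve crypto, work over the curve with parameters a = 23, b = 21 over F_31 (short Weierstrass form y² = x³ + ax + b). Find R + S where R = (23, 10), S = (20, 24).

(23, 10) + (20, 24). λ = (24 - 10)/(20 - 23) ≡ 14/28 mod 31. 28⁻¹ ≡ 10 (mod 31), so λ ≡ 16.
  x = λ² - 23 - 20 = 256 - 43 ≡ 27; y = λ·(23 - 27) - 10 ≡ 19. → (27, 19)

(27, 19)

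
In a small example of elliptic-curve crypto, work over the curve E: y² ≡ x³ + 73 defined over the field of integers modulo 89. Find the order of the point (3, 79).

2P: tangent at (3, 79): λ = (3·3² + 0)/(2·79) ≡ 27/69. 69⁻¹ ≡ 40 (mod 89) since 69·40 = 2760 ≡ 1, so λ ≡ 27·40 ≡ 12.
  x = λ² - 3 - 3 = 144 - 6 ≡ 49; y = λ·(3 - 49) - 79 ≡ 81. → (49, 81)
3P: (49, 81) + (3, 79). λ = (79 - 81)/(3 - 49) ≡ 87/43 mod 89. 43⁻¹ ≡ 29 (mod 89) since 43·29 = 1247 ≡ 1, so λ ≡ 31.
  x = λ² - 49 - 3 = 961 - 52 ≡ 19; y = λ·(49 - 19) - 81 ≡ 48. → (19, 48)
4P: (19, 48) + (3, 79). λ = (79 - 48)/(3 - 19) ≡ 31/73 mod 89. 73⁻¹ ≡ 50 (mod 89), so λ ≡ 37.
  x = λ² - 19 - 3 = 1369 - 22 ≡ 12; y = λ·(19 - 12) - 48 ≡ 33. → (12, 33)
5P: (12, 33) + (3, 79). λ = (79 - 33)/(3 - 12) ≡ 46/80 mod 89. 80⁻¹ ≡ 79 (mod 89) since 80·79 = 6320 ≡ 1, so λ ≡ 74.
  x = λ² - 12 - 3 = 5476 - 15 ≡ 32; y = λ·(12 - 32) - 33 ≡ 0. → (32, 0)
6P: (32, 0) + (3, 79). λ = (79 - 0)/(3 - 32) ≡ 79/60 mod 89. 60⁻¹ ≡ 46 (mod 89), so λ ≡ 74.
  x = λ² - 32 - 3 = 5476 - 35 ≡ 12; y = λ·(32 - 12) - 0 ≡ 56. → (12, 56)
7P: (12, 56) + (3, 79). λ = (79 - 56)/(3 - 12) ≡ 23/80 mod 89. 80⁻¹ ≡ 79 (mod 89) since 80·79 = 6320 ≡ 1, so λ ≡ 37.
  x = λ² - 12 - 3 = 1369 - 15 ≡ 19; y = λ·(12 - 19) - 56 ≡ 41. → (19, 41)
8P: (19, 41) + (3, 79). λ = (79 - 41)/(3 - 19) ≡ 38/73 mod 89. 73⁻¹ ≡ 50 (mod 89) since 73·50 = 3650 ≡ 1, so λ ≡ 31.
  x = λ² - 19 - 3 = 961 - 22 ≡ 49; y = λ·(19 - 49) - 41 ≡ 8. → (49, 8)
9P: (49, 8) + (3, 79). λ = (79 - 8)/(3 - 49) ≡ 71/43 mod 89. 43⁻¹ ≡ 29 (mod 89), so λ ≡ 12.
  x = λ² - 49 - 3 = 144 - 52 ≡ 3; y = λ·(49 - 3) - 8 ≡ 10. → (3, 10)
10P: (3, 10) + (3, 79): same x and y₁ ≡ -y₂, so the sum is O.
10P = O, so the order is 10.

10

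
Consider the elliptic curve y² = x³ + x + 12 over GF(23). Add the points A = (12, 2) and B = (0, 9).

(0, 14)

(12, 2) + (0, 9). λ = (9 - 2)/(0 - 12) ≡ 7/11 mod 23. 11⁻¹ ≡ 21 (mod 23), so λ ≡ 9.
  x = λ² - 12 - 0 = 81 - 12 ≡ 0; y = λ·(12 - 0) - 2 ≡ 14. → (0, 14)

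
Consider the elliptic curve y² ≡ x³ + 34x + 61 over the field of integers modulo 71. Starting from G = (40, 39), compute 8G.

(3, 30)

Double-and-add on 8 = (1000)₂. Start with G = (40, 39) for the leading 1-bit.
double: tangent at (40, 39): λ = (3·40² + 34)/(2·39) ≡ 6/7. 7⁻¹ ≡ 61 (mod 71), so λ ≡ 6·61 ≡ 11.
  x = λ² - 40 - 40 = 121 - 80 ≡ 41; y = λ·(40 - 41) - 39 ≡ 21. → (41, 21)
double: tangent at (41, 21): λ = (3·41² + 34)/(2·21) ≡ 36/42. 42⁻¹ ≡ 22 (mod 71) since 42·22 = 924 ≡ 1, so λ ≡ 36·22 ≡ 11.
  x = λ² - 41 - 41 = 121 - 82 ≡ 39; y = λ·(41 - 39) - 21 ≡ 1. → (39, 1)
double: tangent at (39, 1): λ = (3·39² + 34)/(2·1) ≡ 53/2. 2⁻¹ ≡ 36 (mod 71) since 2·36 = 72 ≡ 1, so λ ≡ 53·36 ≡ 62.
  x = λ² - 39 - 39 = 3844 - 78 ≡ 3; y = λ·(39 - 3) - 1 ≡ 30. → (3, 30)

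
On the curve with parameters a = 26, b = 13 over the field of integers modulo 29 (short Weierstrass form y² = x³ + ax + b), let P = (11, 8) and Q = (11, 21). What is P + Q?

The two points share x = 11 and their y-coordinates satisfy 8 + 21 ≡ 0 (mod 29), so they are inverses. Their sum is O.

O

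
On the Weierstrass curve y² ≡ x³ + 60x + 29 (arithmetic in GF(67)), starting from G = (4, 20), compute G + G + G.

(24, 33)

Repeated addition: build up to 3G.
2G: tangent at (4, 20): λ = (3·4² + 60)/(2·20) ≡ 41/40. 40⁻¹ ≡ 62 (mod 67), so λ ≡ 41·62 ≡ 63.
  x = λ² - 4 - 4 = 3969 - 8 ≡ 8; y = λ·(4 - 8) - 20 ≡ 63. → (8, 63)
3G: (8, 63) + (4, 20). λ = (20 - 63)/(4 - 8) ≡ 24/63 mod 67. 63⁻¹ ≡ 50 (mod 67) since 63·50 = 3150 ≡ 1, so λ ≡ 61.
  x = λ² - 8 - 4 = 3721 - 12 ≡ 24; y = λ·(8 - 24) - 63 ≡ 33. → (24, 33)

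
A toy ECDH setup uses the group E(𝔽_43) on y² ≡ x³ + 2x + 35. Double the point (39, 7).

tangent at (39, 7): λ = (3·39² + 2)/(2·7) ≡ 7/14. 14⁻¹ ≡ 40 (mod 43), so λ ≡ 7·40 ≡ 22.
  x = λ² - 39 - 39 = 484 - 78 ≡ 19; y = λ·(39 - 19) - 7 ≡ 3. → (19, 3)

(19, 3)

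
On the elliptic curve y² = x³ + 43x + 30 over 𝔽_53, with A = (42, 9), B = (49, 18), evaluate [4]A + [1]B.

(28, 48)

First 4A:
Double-and-add on 4 = (100)₂. Start with A = (42, 9) for the leading 1-bit.
double: tangent at (42, 9): λ = (3·42² + 43)/(2·9) ≡ 35/18. 18⁻¹ ≡ 3 (mod 53) since 18·3 = 54 ≡ 1, so λ ≡ 35·3 ≡ 52.
  x = λ² - 42 - 42 = 2704 - 84 ≡ 23; y = λ·(42 - 23) - 9 ≡ 25. → (23, 25)
double: tangent at (23, 25): λ = (3·23² + 43)/(2·25) ≡ 40/50. 50⁻¹ ≡ 35 (mod 53) since 50·35 = 1750 ≡ 1, so λ ≡ 40·35 ≡ 22.
  x = λ² - 23 - 23 = 484 - 46 ≡ 14; y = λ·(23 - 14) - 25 ≡ 14. → (14, 14)
4A = (14, 14).
Finally 4A + B:
(14, 14) + (49, 18). λ = (18 - 14)/(49 - 14) ≡ 4/35 mod 53. 35⁻¹ ≡ 50 (mod 53) since 35·50 = 1750 ≡ 1, so λ ≡ 41.
  x = λ² - 14 - 49 = 1681 - 63 ≡ 28; y = λ·(14 - 28) - 14 ≡ 48. → (28, 48)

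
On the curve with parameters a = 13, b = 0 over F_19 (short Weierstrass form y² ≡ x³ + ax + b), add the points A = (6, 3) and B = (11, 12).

(6, 3) + (11, 12). λ = (12 - 3)/(11 - 6) ≡ 9/5 mod 19. 5⁻¹ ≡ 4 (mod 19), so λ ≡ 17.
  x = λ² - 6 - 11 = 289 - 17 ≡ 6; y = λ·(6 - 6) - 3 ≡ 16. → (6, 16)

(6, 16)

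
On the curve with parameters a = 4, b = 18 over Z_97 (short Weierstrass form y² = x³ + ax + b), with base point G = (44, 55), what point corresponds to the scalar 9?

Double-and-add on 9 = (1001)₂. Start with G = (44, 55) for the leading 1-bit.
double: tangent at (44, 55): λ = (3·44² + 4)/(2·55) ≡ 89/13. 13⁻¹ ≡ 15 (mod 97), so λ ≡ 89·15 ≡ 74.
  x = λ² - 44 - 44 = 5476 - 88 ≡ 53; y = λ·(44 - 53) - 55 ≡ 55. → (53, 55)
double: tangent at (53, 55): λ = (3·53² + 4)/(2·55) ≡ 89/13. 13⁻¹ ≡ 15 (mod 97), so λ ≡ 89·15 ≡ 74.
  x = λ² - 53 - 53 = 5476 - 106 ≡ 35; y = λ·(53 - 35) - 55 ≡ 16. → (35, 16)
double: tangent at (35, 16): λ = (3·35² + 4)/(2·16) ≡ 90/32. 32⁻¹ ≡ 94 (mod 97), so λ ≡ 90·94 ≡ 21.
  x = λ² - 35 - 35 = 441 - 70 ≡ 80; y = λ·(35 - 80) - 16 ≡ 9. → (80, 9)
add G: (80, 9) + (44, 55). λ = (55 - 9)/(44 - 80) ≡ 46/61 mod 97. 61⁻¹ ≡ 35 (mod 97), so λ ≡ 58.
  x = λ² - 80 - 44 = 3364 - 124 ≡ 39; y = λ·(80 - 39) - 9 ≡ 41. → (39, 41)

(39, 41)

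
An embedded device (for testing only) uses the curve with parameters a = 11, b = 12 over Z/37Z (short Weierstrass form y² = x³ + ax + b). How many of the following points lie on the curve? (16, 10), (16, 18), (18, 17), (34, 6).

0

(16, 10): 10² ≡ 26, rhs ≡ 29 → off.
(16, 18): 18² ≡ 28, rhs ≡ 29 → off.
(18, 17): 17² ≡ 30, rhs ≡ 11 → off.
(34, 6): 6² ≡ 36, rhs ≡ 26 → off.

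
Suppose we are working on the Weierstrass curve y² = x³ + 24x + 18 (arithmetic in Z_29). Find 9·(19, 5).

Write Q = (19, 5).
Repeated addition: build up to 9Q.
2Q: tangent at (19, 5): λ = (3·19² + 24)/(2·5) ≡ 5/10. 10⁻¹ ≡ 3 (mod 29), so λ ≡ 5·3 ≡ 15.
  x = λ² - 19 - 19 = 225 - 38 ≡ 13; y = λ·(19 - 13) - 5 ≡ 27. → (13, 27)
3Q: (13, 27) + (19, 5). λ = (5 - 27)/(19 - 13) ≡ 7/6 mod 29. 6⁻¹ ≡ 5 (mod 29), so λ ≡ 6.
  x = λ² - 13 - 19 = 36 - 32 ≡ 4; y = λ·(13 - 4) - 27 ≡ 27. → (4, 27)
4Q: (4, 27) + (19, 5). λ = (5 - 27)/(19 - 4) ≡ 7/15 mod 29. 15⁻¹ ≡ 2 (mod 29), so λ ≡ 14.
  x = λ² - 4 - 19 = 196 - 23 ≡ 28; y = λ·(4 - 28) - 27 ≡ 14. → (28, 14)
5Q: (28, 14) + (19, 5). λ = (5 - 14)/(19 - 28) ≡ 20/20 mod 29. 20⁻¹ ≡ 16 (mod 29), so λ ≡ 1.
  x = λ² - 28 - 19 = 1 - 47 ≡ 12; y = λ·(28 - 12) - 14 ≡ 2. → (12, 2)
6Q: (12, 2) + (19, 5). λ = (5 - 2)/(19 - 12) ≡ 3/7 mod 29. 7⁻¹ ≡ 25 (mod 29), so λ ≡ 17.
  x = λ² - 12 - 19 = 289 - 31 ≡ 26; y = λ·(12 - 26) - 2 ≡ 21. → (26, 21)
7Q: (26, 21) + (19, 5). λ = (5 - 21)/(19 - 26) ≡ 13/22 mod 29. 22⁻¹ ≡ 4 (mod 29), so λ ≡ 23.
  x = λ² - 26 - 19 = 529 - 45 ≡ 20; y = λ·(26 - 20) - 21 ≡ 1. → (20, 1)
8Q: (20, 1) + (19, 5). λ = (5 - 1)/(19 - 20) ≡ 4/28 mod 29. 28⁻¹ ≡ 28 (mod 29) since 28·28 = 784 ≡ 1, so λ ≡ 25.
  x = λ² - 20 - 19 = 625 - 39 ≡ 6; y = λ·(20 - 6) - 1 ≡ 1. → (6, 1)
9Q: (6, 1) + (19, 5). λ = (5 - 1)/(19 - 6) ≡ 4/13 mod 29. 13⁻¹ ≡ 9 (mod 29) since 13·9 = 117 ≡ 1, so λ ≡ 7.
  x = λ² - 6 - 19 = 49 - 25 ≡ 24; y = λ·(6 - 24) - 1 ≡ 18. → (24, 18)

(24, 18)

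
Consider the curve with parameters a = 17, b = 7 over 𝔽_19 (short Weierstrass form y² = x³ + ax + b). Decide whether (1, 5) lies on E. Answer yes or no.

y² = 5² ≡ 6; x³ + 17x + 7 = 25 ≡ 6 (mod 19). 6 = 6.

yes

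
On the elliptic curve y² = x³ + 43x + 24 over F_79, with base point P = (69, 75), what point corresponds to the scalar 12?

O

Double-and-add on 12 = (1100)₂. Start with P = (69, 75) for the leading 1-bit.
double: tangent at (69, 75): λ = (3·69² + 43)/(2·75) ≡ 27/71. 71⁻¹ ≡ 69 (mod 79) since 71·69 = 4899 ≡ 1, so λ ≡ 27·69 ≡ 46.
  x = λ² - 69 - 69 = 2116 - 138 ≡ 3; y = λ·(69 - 3) - 75 ≡ 38. → (3, 38)
add P: (3, 38) + (69, 75). λ = (75 - 38)/(69 - 3) ≡ 37/66 mod 79. 66⁻¹ ≡ 6 (mod 79), so λ ≡ 64.
  x = λ² - 3 - 69 = 4096 - 72 ≡ 74; y = λ·(3 - 74) - 38 ≡ 0. → (74, 0)
double: (74, 0) + (74, 0): same x and y₁ ≡ -y₂, so the sum is O.
double: O + O = O (identity).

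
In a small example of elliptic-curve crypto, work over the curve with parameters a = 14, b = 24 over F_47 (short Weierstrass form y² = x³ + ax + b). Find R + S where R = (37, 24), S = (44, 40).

(37, 24) + (44, 40). λ = (40 - 24)/(44 - 37) ≡ 16/7 mod 47. 7⁻¹ ≡ 27 (mod 47), so λ ≡ 9.
  x = λ² - 37 - 44 = 81 - 81 ≡ 0; y = λ·(37 - 0) - 24 ≡ 27. → (0, 27)

(0, 27)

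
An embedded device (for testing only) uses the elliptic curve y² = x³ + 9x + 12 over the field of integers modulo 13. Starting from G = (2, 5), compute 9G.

O

Repeated addition: build up to 9G.
2G: tangent at (2, 5): λ = (3·2² + 9)/(2·5) ≡ 8/10. 10⁻¹ ≡ 4 (mod 13) since 10·4 = 40 ≡ 1, so λ ≡ 8·4 ≡ 6.
  x = λ² - 2 - 2 = 36 - 4 ≡ 6; y = λ·(2 - 6) - 5 ≡ 10. → (6, 10)
3G: (6, 10) + (2, 5). λ = (5 - 10)/(2 - 6) ≡ 8/9 mod 13. 9⁻¹ ≡ 3 (mod 13), so λ ≡ 11.
  x = λ² - 6 - 2 = 121 - 8 ≡ 9; y = λ·(6 - 9) - 10 ≡ 9. → (9, 9)
4G: (9, 9) + (2, 5). λ = (5 - 9)/(2 - 9) ≡ 9/6 mod 13. 6⁻¹ ≡ 11 (mod 13), so λ ≡ 8.
  x = λ² - 9 - 2 = 64 - 11 ≡ 1; y = λ·(9 - 1) - 9 ≡ 3. → (1, 3)
5G: (1, 3) + (2, 5). λ = (5 - 3)/(2 - 1) ≡ 2/1 mod 13. 1⁻¹ ≡ 1 (mod 13), so λ ≡ 2.
  x = λ² - 1 - 2 = 4 - 3 ≡ 1; y = λ·(1 - 1) - 3 ≡ 10. → (1, 10)
6G: (1, 10) + (2, 5). λ = (5 - 10)/(2 - 1) ≡ 8/1 mod 13. 1⁻¹ ≡ 1 (mod 13), so λ ≡ 8.
  x = λ² - 1 - 2 = 64 - 3 ≡ 9; y = λ·(1 - 9) - 10 ≡ 4. → (9, 4)
7G: (9, 4) + (2, 5). λ = (5 - 4)/(2 - 9) ≡ 1/6 mod 13. 6⁻¹ ≡ 11 (mod 13) since 6·11 = 66 ≡ 1, so λ ≡ 11.
  x = λ² - 9 - 2 = 121 - 11 ≡ 6; y = λ·(9 - 6) - 4 ≡ 3. → (6, 3)
8G: (6, 3) + (2, 5). λ = (5 - 3)/(2 - 6) ≡ 2/9 mod 13. 9⁻¹ ≡ 3 (mod 13) since 9·3 = 27 ≡ 1, so λ ≡ 6.
  x = λ² - 6 - 2 = 36 - 8 ≡ 2; y = λ·(6 - 2) - 3 ≡ 8. → (2, 8)
9G: (2, 8) + (2, 5): same x and y₁ ≡ -y₂, so the sum is 𝒪.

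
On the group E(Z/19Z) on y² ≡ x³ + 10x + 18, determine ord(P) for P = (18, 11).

5

2P: tangent at (18, 11): λ = (3·18² + 10)/(2·11) ≡ 13/3. 3⁻¹ ≡ 13 (mod 19) since 3·13 = 39 ≡ 1, so λ ≡ 13·13 ≡ 17.
  x = λ² - 18 - 18 = 289 - 36 ≡ 6; y = λ·(18 - 6) - 11 ≡ 3. → (6, 3)
3P: (6, 3) + (18, 11). λ = (11 - 3)/(18 - 6) ≡ 8/12 mod 19. 12⁻¹ ≡ 8 (mod 19), so λ ≡ 7.
  x = λ² - 6 - 18 = 49 - 24 ≡ 6; y = λ·(6 - 6) - 3 ≡ 16. → (6, 16)
4P: (6, 16) + (18, 11). λ = (11 - 16)/(18 - 6) ≡ 14/12 mod 19. 12⁻¹ ≡ 8 (mod 19) since 12·8 = 96 ≡ 1, so λ ≡ 17.
  x = λ² - 6 - 18 = 289 - 24 ≡ 18; y = λ·(6 - 18) - 16 ≡ 8. → (18, 8)
5P: (18, 8) + (18, 11): same x and y₁ ≡ -y₂, so the sum is the point at infinity.
5P = the point at infinity, so the order is 5.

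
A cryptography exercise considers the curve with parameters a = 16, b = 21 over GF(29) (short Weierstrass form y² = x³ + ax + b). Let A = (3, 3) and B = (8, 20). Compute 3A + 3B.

(28, 2)

First 3A:
Repeated addition: build up to 3A.
2A: tangent at (3, 3): λ = (3·3² + 16)/(2·3) ≡ 14/6. 6⁻¹ ≡ 5 (mod 29), so λ ≡ 14·5 ≡ 12.
  x = λ² - 3 - 3 = 144 - 6 ≡ 22; y = λ·(3 - 22) - 3 ≡ 1. → (22, 1)
3A: (22, 1) + (3, 3). λ = (3 - 1)/(3 - 22) ≡ 2/10 mod 29. 10⁻¹ ≡ 3 (mod 29) since 10·3 = 30 ≡ 1, so λ ≡ 6.
  x = λ² - 22 - 3 = 36 - 25 ≡ 11; y = λ·(22 - 11) - 1 ≡ 7. → (11, 7)
3A = (11, 7).
Next 3B:
Repeated addition: build up to 3B.
2B: tangent at (8, 20): λ = (3·8² + 16)/(2·20) ≡ 5/11. 11⁻¹ ≡ 8 (mod 29) since 11·8 = 88 ≡ 1, so λ ≡ 5·8 ≡ 11.
  x = λ² - 8 - 8 = 121 - 16 ≡ 18; y = λ·(8 - 18) - 20 ≡ 15. → (18, 15)
3B: (18, 15) + (8, 20). λ = (20 - 15)/(8 - 18) ≡ 5/19 mod 29. 19⁻¹ ≡ 26 (mod 29), so λ ≡ 14.
  x = λ² - 18 - 8 = 196 - 26 ≡ 25; y = λ·(18 - 25) - 15 ≡ 3. → (25, 3)
3B = (25, 3).
Finally 3A + 3B:
(11, 7) + (25, 3). λ = (3 - 7)/(25 - 11) ≡ 25/14 mod 29. 14⁻¹ ≡ 27 (mod 29) since 14·27 = 378 ≡ 1, so λ ≡ 8.
  x = λ² - 11 - 25 = 64 - 36 ≡ 28; y = λ·(11 - 28) - 7 ≡ 2. → (28, 2)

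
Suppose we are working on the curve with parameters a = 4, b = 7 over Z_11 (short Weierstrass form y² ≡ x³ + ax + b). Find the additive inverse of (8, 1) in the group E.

-(8, 1) = (8, -1 mod 11) = (8, 10).

(8, 10)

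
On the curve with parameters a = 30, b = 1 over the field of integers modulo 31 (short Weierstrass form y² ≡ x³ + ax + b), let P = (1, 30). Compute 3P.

(0, 1)

Repeated addition: build up to 3P.
2P: tangent at (1, 30): λ = (3·1² + 30)/(2·30) ≡ 2/29. 29⁻¹ ≡ 15 (mod 31), so λ ≡ 2·15 ≡ 30.
  x = λ² - 1 - 1 = 900 - 2 ≡ 30; y = λ·(1 - 30) - 30 ≡ 30. → (30, 30)
3P: (30, 30) + (1, 30). λ = (30 - 30)/(1 - 30) ≡ 0/2 mod 31. 2⁻¹ ≡ 16 (mod 31), so λ ≡ 0.
  x = λ² - 30 - 1 = 0 - 31 ≡ 0; y = λ·(30 - 0) - 30 ≡ 1. → (0, 1)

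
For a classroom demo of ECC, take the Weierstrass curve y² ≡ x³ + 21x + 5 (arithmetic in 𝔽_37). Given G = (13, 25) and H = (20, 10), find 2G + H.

First 2G:
Repeated addition: build up to 2G.
2G: tangent at (13, 25): λ = (3·13² + 21)/(2·25) ≡ 10/13. 13⁻¹ ≡ 20 (mod 37), so λ ≡ 10·20 ≡ 15.
  x = λ² - 13 - 13 = 225 - 26 ≡ 14; y = λ·(13 - 14) - 25 ≡ 34. → (14, 34)
2G = (14, 34).
Finally 2G + H:
(14, 34) + (20, 10). λ = (10 - 34)/(20 - 14) ≡ 13/6 mod 37. 6⁻¹ ≡ 31 (mod 37), so λ ≡ 33.
  x = λ² - 14 - 20 = 1089 - 34 ≡ 19; y = λ·(14 - 19) - 34 ≡ 23. → (19, 23)

(19, 23)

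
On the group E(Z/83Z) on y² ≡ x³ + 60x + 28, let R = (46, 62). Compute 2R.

(68, 22)

tangent at (46, 62): λ = (3·46² + 60)/(2·62) ≡ 17/41. 41⁻¹ ≡ 81 (mod 83) since 41·81 = 3321 ≡ 1, so λ ≡ 17·81 ≡ 49.
  x = λ² - 46 - 46 = 2401 - 92 ≡ 68; y = λ·(46 - 68) - 62 ≡ 22. → (68, 22)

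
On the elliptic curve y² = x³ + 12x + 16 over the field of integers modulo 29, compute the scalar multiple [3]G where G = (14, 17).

(14, 12)

Repeated addition: build up to 3G.
2G: tangent at (14, 17): λ = (3·14² + 12)/(2·17) ≡ 20/5. 5⁻¹ ≡ 6 (mod 29) since 5·6 = 30 ≡ 1, so λ ≡ 20·6 ≡ 4.
  x = λ² - 14 - 14 = 16 - 28 ≡ 17; y = λ·(14 - 17) - 17 ≡ 0. → (17, 0)
3G: (17, 0) + (14, 17). λ = (17 - 0)/(14 - 17) ≡ 17/26 mod 29. 26⁻¹ ≡ 19 (mod 29), so λ ≡ 4.
  x = λ² - 17 - 14 = 16 - 31 ≡ 14; y = λ·(17 - 14) - 0 ≡ 12. → (14, 12)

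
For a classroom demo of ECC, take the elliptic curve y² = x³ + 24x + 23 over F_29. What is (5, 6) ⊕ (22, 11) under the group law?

(5, 6) + (22, 11). λ = (11 - 6)/(22 - 5) ≡ 5/17 mod 29. 17⁻¹ ≡ 12 (mod 29) since 17·12 = 204 ≡ 1, so λ ≡ 2.
  x = λ² - 5 - 22 = 4 - 27 ≡ 6; y = λ·(5 - 6) - 6 ≡ 21. → (6, 21)

(6, 21)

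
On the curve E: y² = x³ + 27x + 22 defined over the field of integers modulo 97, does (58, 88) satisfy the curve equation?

y² = 88² ≡ 81; x³ + 27x + 22 = 196700 ≡ 81 (mod 97). 81 = 81.

yes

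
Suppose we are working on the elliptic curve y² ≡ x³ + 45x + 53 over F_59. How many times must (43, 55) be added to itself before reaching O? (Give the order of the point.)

2P: tangent at (43, 55): λ = (3·43² + 45)/(2·55) ≡ 46/51. 51⁻¹ ≡ 22 (mod 59), so λ ≡ 46·22 ≡ 9.
  x = λ² - 43 - 43 = 81 - 86 ≡ 54; y = λ·(43 - 54) - 55 ≡ 23. → (54, 23)
3P: (54, 23) + (43, 55). λ = (55 - 23)/(43 - 54) ≡ 32/48 mod 59. 48⁻¹ ≡ 16 (mod 59) since 48·16 = 768 ≡ 1, so λ ≡ 40.
  x = λ² - 54 - 43 = 1600 - 97 ≡ 28; y = λ·(54 - 28) - 23 ≡ 14. → (28, 14)
4P: (28, 14) + (43, 55). λ = (55 - 14)/(43 - 28) ≡ 41/15 mod 59. 15⁻¹ ≡ 4 (mod 59), so λ ≡ 46.
  x = λ² - 28 - 43 = 2116 - 71 ≡ 39; y = λ·(28 - 39) - 14 ≡ 11. → (39, 11)
5P: (39, 11) + (43, 55). λ = (55 - 11)/(43 - 39) ≡ 44/4 mod 59. 4⁻¹ ≡ 15 (mod 59), so λ ≡ 11.
  x = λ² - 39 - 43 = 121 - 82 ≡ 39; y = λ·(39 - 39) - 11 ≡ 48. → (39, 48)
6P: (39, 48) + (43, 55). λ = (55 - 48)/(43 - 39) ≡ 7/4 mod 59. 4⁻¹ ≡ 15 (mod 59), so λ ≡ 46.
  x = λ² - 39 - 43 = 2116 - 82 ≡ 28; y = λ·(39 - 28) - 48 ≡ 45. → (28, 45)
7P: (28, 45) + (43, 55). λ = (55 - 45)/(43 - 28) ≡ 10/15 mod 59. 15⁻¹ ≡ 4 (mod 59) since 15·4 = 60 ≡ 1, so λ ≡ 40.
  x = λ² - 28 - 43 = 1600 - 71 ≡ 54; y = λ·(28 - 54) - 45 ≡ 36. → (54, 36)
8P: (54, 36) + (43, 55). λ = (55 - 36)/(43 - 54) ≡ 19/48 mod 59. 48⁻¹ ≡ 16 (mod 59), so λ ≡ 9.
  x = λ² - 54 - 43 = 81 - 97 ≡ 43; y = λ·(54 - 43) - 36 ≡ 4. → (43, 4)
9P: (43, 4) + (43, 55): same x and y₁ ≡ -y₂, so the sum is O.
9P = O, so the order is 9.

9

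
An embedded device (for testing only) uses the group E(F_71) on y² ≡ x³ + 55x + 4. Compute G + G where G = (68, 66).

tangent at (68, 66): λ = (3·68² + 55)/(2·66) ≡ 11/61. 61⁻¹ ≡ 7 (mod 71), so λ ≡ 11·7 ≡ 6.
  x = λ² - 68 - 68 = 36 - 136 ≡ 42; y = λ·(68 - 42) - 66 ≡ 19. → (42, 19)

(42, 19)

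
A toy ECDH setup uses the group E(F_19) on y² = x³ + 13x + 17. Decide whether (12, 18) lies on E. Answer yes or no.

y² = 18² ≡ 1; x³ + 13x + 17 = 1901 ≡ 1 (mod 19). 1 = 1.

yes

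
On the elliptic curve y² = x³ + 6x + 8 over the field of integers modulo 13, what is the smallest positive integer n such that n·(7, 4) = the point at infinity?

6

2P: tangent at (7, 4): λ = (3·7² + 6)/(2·4) ≡ 10/8. 8⁻¹ ≡ 5 (mod 13), so λ ≡ 10·5 ≡ 11.
  x = λ² - 7 - 7 = 121 - 14 ≡ 3; y = λ·(7 - 3) - 4 ≡ 1. → (3, 1)
3P: (3, 1) + (7, 4). λ = (4 - 1)/(7 - 3) ≡ 3/4 mod 13. 4⁻¹ ≡ 10 (mod 13), so λ ≡ 4.
  x = λ² - 3 - 7 = 16 - 10 ≡ 6; y = λ·(3 - 6) - 1 ≡ 0. → (6, 0)
4P: (6, 0) + (7, 4). λ = (4 - 0)/(7 - 6) ≡ 4/1 mod 13. 1⁻¹ ≡ 1 (mod 13), so λ ≡ 4.
  x = λ² - 6 - 7 = 16 - 13 ≡ 3; y = λ·(6 - 3) - 0 ≡ 12. → (3, 12)
5P: (3, 12) + (7, 4). λ = (4 - 12)/(7 - 3) ≡ 5/4 mod 13. 4⁻¹ ≡ 10 (mod 13), so λ ≡ 11.
  x = λ² - 3 - 7 = 121 - 10 ≡ 7; y = λ·(3 - 7) - 12 ≡ 9. → (7, 9)
6P: (7, 9) + (7, 4): same x and y₁ ≡ -y₂, so the sum is the point at infinity.
6P = the point at infinity, so the order is 6.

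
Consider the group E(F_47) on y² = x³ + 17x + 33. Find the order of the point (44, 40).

2P: tangent at (44, 40): λ = (3·44² + 17)/(2·40) ≡ 44/33. 33⁻¹ ≡ 10 (mod 47) since 33·10 = 330 ≡ 1, so λ ≡ 44·10 ≡ 17.
  x = λ² - 44 - 44 = 289 - 88 ≡ 13; y = λ·(44 - 13) - 40 ≡ 17. → (13, 17)
3P: (13, 17) + (44, 40). λ = (40 - 17)/(44 - 13) ≡ 23/31 mod 47. 31⁻¹ ≡ 44 (mod 47), so λ ≡ 25.
  x = λ² - 13 - 44 = 625 - 57 ≡ 4; y = λ·(13 - 4) - 17 ≡ 20. → (4, 20)
4P: (4, 20) + (44, 40). λ = (40 - 20)/(44 - 4) ≡ 20/40 mod 47. 40⁻¹ ≡ 20 (mod 47) since 40·20 = 800 ≡ 1, so λ ≡ 24.
  x = λ² - 4 - 44 = 576 - 48 ≡ 11; y = λ·(4 - 11) - 20 ≡ 0. → (11, 0)
5P: (11, 0) + (44, 40). λ = (40 - 0)/(44 - 11) ≡ 40/33 mod 47. 33⁻¹ ≡ 10 (mod 47) since 33·10 = 330 ≡ 1, so λ ≡ 24.
  x = λ² - 11 - 44 = 576 - 55 ≡ 4; y = λ·(11 - 4) - 0 ≡ 27. → (4, 27)
6P: (4, 27) + (44, 40). λ = (40 - 27)/(44 - 4) ≡ 13/40 mod 47. 40⁻¹ ≡ 20 (mod 47), so λ ≡ 25.
  x = λ² - 4 - 44 = 625 - 48 ≡ 13; y = λ·(4 - 13) - 27 ≡ 30. → (13, 30)
7P: (13, 30) + (44, 40). λ = (40 - 30)/(44 - 13) ≡ 10/31 mod 47. 31⁻¹ ≡ 44 (mod 47), so λ ≡ 17.
  x = λ² - 13 - 44 = 289 - 57 ≡ 44; y = λ·(13 - 44) - 30 ≡ 7. → (44, 7)
8P: (44, 7) + (44, 40): same x and y₁ ≡ -y₂, so the sum is the point at infinity.
8P = the point at infinity, so the order is 8.

8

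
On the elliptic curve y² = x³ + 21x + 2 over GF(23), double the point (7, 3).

(11, 0)

tangent at (7, 3): λ = (3·7² + 21)/(2·3) ≡ 7/6. 6⁻¹ ≡ 4 (mod 23), so λ ≡ 7·4 ≡ 5.
  x = λ² - 7 - 7 = 25 - 14 ≡ 11; y = λ·(7 - 11) - 3 ≡ 0. → (11, 0)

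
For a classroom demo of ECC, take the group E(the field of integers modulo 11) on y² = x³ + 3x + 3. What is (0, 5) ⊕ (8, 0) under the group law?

(7, 9)

(0, 5) + (8, 0). λ = (0 - 5)/(8 - 0) ≡ 6/8 mod 11. 8⁻¹ ≡ 7 (mod 11), so λ ≡ 9.
  x = λ² - 0 - 8 = 81 - 8 ≡ 7; y = λ·(0 - 7) - 5 ≡ 9. → (7, 9)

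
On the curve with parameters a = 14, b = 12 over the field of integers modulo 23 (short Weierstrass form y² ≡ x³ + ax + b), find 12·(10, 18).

Write Q = (10, 18).
Double-and-add on 12 = (1100)₂. Start with Q = (10, 18) for the leading 1-bit.
double: tangent at (10, 18): λ = (3·10² + 14)/(2·18) ≡ 15/13. 13⁻¹ ≡ 16 (mod 23), so λ ≡ 15·16 ≡ 10.
  x = λ² - 10 - 10 = 100 - 20 ≡ 11; y = λ·(10 - 11) - 18 ≡ 18. → (11, 18)
add Q: (11, 18) + (10, 18). λ = (18 - 18)/(10 - 11) ≡ 0/22 mod 23. 22⁻¹ ≡ 22 (mod 23), so λ ≡ 0.
  x = λ² - 11 - 10 = 0 - 21 ≡ 2; y = λ·(11 - 2) - 18 ≡ 5. → (2, 5)
double: tangent at (2, 5): λ = (3·2² + 14)/(2·5) ≡ 3/10. 10⁻¹ ≡ 7 (mod 23), so λ ≡ 3·7 ≡ 21.
  x = λ² - 2 - 2 = 441 - 4 ≡ 0; y = λ·(2 - 0) - 5 ≡ 14. → (0, 14)
double: tangent at (0, 14): λ = (3·0² + 14)/(2·14) ≡ 14/5. 5⁻¹ ≡ 14 (mod 23), so λ ≡ 14·14 ≡ 12.
  x = λ² - 0 - 0 = 144 - 0 ≡ 6; y = λ·(0 - 6) - 14 ≡ 6. → (6, 6)

(6, 6)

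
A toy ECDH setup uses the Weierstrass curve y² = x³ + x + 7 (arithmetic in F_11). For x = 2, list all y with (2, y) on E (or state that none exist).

none

x³ + 1x + 7 = 17 ≡ 6 (mod 11).
6 is a non-residue mod 11; no y exists.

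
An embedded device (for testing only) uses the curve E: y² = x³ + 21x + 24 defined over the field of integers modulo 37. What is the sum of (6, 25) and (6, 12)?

O

The two points share x = 6 and their y-coordinates satisfy 25 + 12 ≡ 0 (mod 37), so they are inverses. Their sum is O.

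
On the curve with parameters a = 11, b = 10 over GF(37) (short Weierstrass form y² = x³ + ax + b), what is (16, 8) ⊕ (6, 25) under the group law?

(16, 8) + (6, 25). λ = (25 - 8)/(6 - 16) ≡ 17/27 mod 37. 27⁻¹ ≡ 11 (mod 37) since 27·11 = 297 ≡ 1, so λ ≡ 2.
  x = λ² - 16 - 6 = 4 - 22 ≡ 19; y = λ·(16 - 19) - 8 ≡ 23. → (19, 23)

(19, 23)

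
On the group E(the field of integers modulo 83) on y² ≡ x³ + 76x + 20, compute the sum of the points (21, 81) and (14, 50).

(71, 77)

(21, 81) + (14, 50). λ = (50 - 81)/(14 - 21) ≡ 52/76 mod 83. 76⁻¹ ≡ 71 (mod 83), so λ ≡ 40.
  x = λ² - 21 - 14 = 1600 - 35 ≡ 71; y = λ·(21 - 71) - 81 ≡ 77. → (71, 77)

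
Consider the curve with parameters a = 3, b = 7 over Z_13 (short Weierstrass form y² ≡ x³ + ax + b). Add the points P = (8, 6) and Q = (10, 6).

(8, 7)

(8, 6) + (10, 6). λ = (6 - 6)/(10 - 8) ≡ 0/2 mod 13. 2⁻¹ ≡ 7 (mod 13), so λ ≡ 0.
  x = λ² - 8 - 10 = 0 - 18 ≡ 8; y = λ·(8 - 8) - 6 ≡ 7. → (8, 7)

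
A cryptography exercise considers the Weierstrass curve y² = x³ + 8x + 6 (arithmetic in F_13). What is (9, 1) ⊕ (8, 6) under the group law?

(8, 7)

(9, 1) + (8, 6). λ = (6 - 1)/(8 - 9) ≡ 5/12 mod 13. 12⁻¹ ≡ 12 (mod 13), so λ ≡ 8.
  x = λ² - 9 - 8 = 64 - 17 ≡ 8; y = λ·(9 - 8) - 1 ≡ 7. → (8, 7)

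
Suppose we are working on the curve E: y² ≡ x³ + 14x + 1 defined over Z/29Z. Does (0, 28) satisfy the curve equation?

y² = 28² ≡ 1; x³ + 14x + 1 = 1 ≡ 1 (mod 29). 1 = 1.

yes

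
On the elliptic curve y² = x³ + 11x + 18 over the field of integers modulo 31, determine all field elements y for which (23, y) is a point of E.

x³ + 11x + 18 = 12438 ≡ 7 (mod 31).
Square roots of 7 mod 31: 10 and 21 (since 10² = 100 ≡ 7).

10, 21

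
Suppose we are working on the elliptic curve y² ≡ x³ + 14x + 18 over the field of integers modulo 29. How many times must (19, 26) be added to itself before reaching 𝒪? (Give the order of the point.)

2P: tangent at (19, 26): λ = (3·19² + 14)/(2·26) ≡ 24/23. 23⁻¹ ≡ 24 (mod 29), so λ ≡ 24·24 ≡ 25.
  x = λ² - 19 - 19 = 625 - 38 ≡ 7; y = λ·(19 - 7) - 26 ≡ 13. → (7, 13)
3P: (7, 13) + (19, 26). λ = (26 - 13)/(19 - 7) ≡ 13/12 mod 29. 12⁻¹ ≡ 17 (mod 29) since 12·17 = 204 ≡ 1, so λ ≡ 18.
  x = λ² - 7 - 19 = 324 - 26 ≡ 8; y = λ·(7 - 8) - 13 ≡ 27. → (8, 27)
4P: (8, 27) + (19, 26). λ = (26 - 27)/(19 - 8) ≡ 28/11 mod 29. 11⁻¹ ≡ 8 (mod 29) since 11·8 = 88 ≡ 1, so λ ≡ 21.
  x = λ² - 8 - 19 = 441 - 27 ≡ 8; y = λ·(8 - 8) - 27 ≡ 2. → (8, 2)
5P: (8, 2) + (19, 26). λ = (26 - 2)/(19 - 8) ≡ 24/11 mod 29. 11⁻¹ ≡ 8 (mod 29) since 11·8 = 88 ≡ 1, so λ ≡ 18.
  x = λ² - 8 - 19 = 324 - 27 ≡ 7; y = λ·(8 - 7) - 2 ≡ 16. → (7, 16)
6P: (7, 16) + (19, 26). λ = (26 - 16)/(19 - 7) ≡ 10/12 mod 29. 12⁻¹ ≡ 17 (mod 29) since 12·17 = 204 ≡ 1, so λ ≡ 25.
  x = λ² - 7 - 19 = 625 - 26 ≡ 19; y = λ·(7 - 19) - 16 ≡ 3. → (19, 3)
7P: (19, 3) + (19, 26): same x and y₁ ≡ -y₂, so the sum is 𝒪.
7P = 𝒪, so the order is 7.

7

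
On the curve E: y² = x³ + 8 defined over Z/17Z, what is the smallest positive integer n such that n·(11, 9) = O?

9

2P: tangent at (11, 9): λ = (3·11² + 0)/(2·9) ≡ 6/1. 1⁻¹ ≡ 1 (mod 17), so λ ≡ 6·1 ≡ 6.
  x = λ² - 11 - 11 = 36 - 22 ≡ 14; y = λ·(11 - 14) - 9 ≡ 7. → (14, 7)
3P: (14, 7) + (11, 9). λ = (9 - 7)/(11 - 14) ≡ 2/14 mod 17. 14⁻¹ ≡ 11 (mod 17), so λ ≡ 5.
  x = λ² - 14 - 11 = 25 - 25 ≡ 0; y = λ·(14 - 0) - 7 ≡ 12. → (0, 12)
4P: (0, 12) + (11, 9). λ = (9 - 12)/(11 - 0) ≡ 14/11 mod 17. 11⁻¹ ≡ 14 (mod 17), so λ ≡ 9.
  x = λ² - 0 - 11 = 81 - 11 ≡ 2; y = λ·(0 - 2) - 12 ≡ 4. → (2, 4)
5P: (2, 4) + (11, 9). λ = (9 - 4)/(11 - 2) ≡ 5/9 mod 17. 9⁻¹ ≡ 2 (mod 17) since 9·2 = 18 ≡ 1, so λ ≡ 10.
  x = λ² - 2 - 11 = 100 - 13 ≡ 2; y = λ·(2 - 2) - 4 ≡ 13. → (2, 13)
6P: (2, 13) + (11, 9). λ = (9 - 13)/(11 - 2) ≡ 13/9 mod 17. 9⁻¹ ≡ 2 (mod 17) since 9·2 = 18 ≡ 1, so λ ≡ 9.
  x = λ² - 2 - 11 = 81 - 13 ≡ 0; y = λ·(2 - 0) - 13 ≡ 5. → (0, 5)
7P: (0, 5) + (11, 9). λ = (9 - 5)/(11 - 0) ≡ 4/11 mod 17. 11⁻¹ ≡ 14 (mod 17), so λ ≡ 5.
  x = λ² - 0 - 11 = 25 - 11 ≡ 14; y = λ·(0 - 14) - 5 ≡ 10. → (14, 10)
8P: (14, 10) + (11, 9). λ = (9 - 10)/(11 - 14) ≡ 16/14 mod 17. 14⁻¹ ≡ 11 (mod 17), so λ ≡ 6.
  x = λ² - 14 - 11 = 36 - 25 ≡ 11; y = λ·(14 - 11) - 10 ≡ 8. → (11, 8)
9P: (11, 8) + (11, 9): same x and y₁ ≡ -y₂, so the sum is O.
9P = O, so the order is 9.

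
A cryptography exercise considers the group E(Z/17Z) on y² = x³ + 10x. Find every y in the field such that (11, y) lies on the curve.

8, 9

x³ + 10x + 0 = 1441 ≡ 13 (mod 17).
Square roots of 13 mod 17: 8 and 9 (since 8² = 64 ≡ 13).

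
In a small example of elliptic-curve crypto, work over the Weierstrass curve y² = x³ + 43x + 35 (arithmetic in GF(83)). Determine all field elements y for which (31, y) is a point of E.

none

x³ + 43x + 35 = 31159 ≡ 34 (mod 83).
34 is a non-residue mod 83; no y exists.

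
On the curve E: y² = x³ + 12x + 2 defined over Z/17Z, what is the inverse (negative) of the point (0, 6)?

(0, 11)

-(0, 6) = (0, -6 mod 17) = (0, 11).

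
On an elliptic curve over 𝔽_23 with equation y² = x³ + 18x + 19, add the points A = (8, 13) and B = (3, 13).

(8, 13) + (3, 13). λ = (13 - 13)/(3 - 8) ≡ 0/18 mod 23. 18⁻¹ ≡ 9 (mod 23) since 18·9 = 162 ≡ 1, so λ ≡ 0.
  x = λ² - 8 - 3 = 0 - 11 ≡ 12; y = λ·(8 - 12) - 13 ≡ 10. → (12, 10)

(12, 10)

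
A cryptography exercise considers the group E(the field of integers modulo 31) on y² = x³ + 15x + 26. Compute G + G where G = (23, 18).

(20, 7)

tangent at (23, 18): λ = (3·23² + 15)/(2·18) ≡ 21/5. 5⁻¹ ≡ 25 (mod 31), so λ ≡ 21·25 ≡ 29.
  x = λ² - 23 - 23 = 841 - 46 ≡ 20; y = λ·(23 - 20) - 18 ≡ 7. → (20, 7)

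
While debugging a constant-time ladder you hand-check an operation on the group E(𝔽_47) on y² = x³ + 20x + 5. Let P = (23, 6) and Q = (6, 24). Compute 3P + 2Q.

(9, 16)

First 3P:
Repeated addition: build up to 3P.
2P: tangent at (23, 6): λ = (3·23² + 20)/(2·6) ≡ 9/12. 12⁻¹ ≡ 4 (mod 47), so λ ≡ 9·4 ≡ 36.
  x = λ² - 23 - 23 = 1296 - 46 ≡ 28; y = λ·(23 - 28) - 6 ≡ 2. → (28, 2)
3P: (28, 2) + (23, 6). λ = (6 - 2)/(23 - 28) ≡ 4/42 mod 47. 42⁻¹ ≡ 28 (mod 47) since 42·28 = 1176 ≡ 1, so λ ≡ 18.
  x = λ² - 28 - 23 = 324 - 51 ≡ 38; y = λ·(28 - 38) - 2 ≡ 6. → (38, 6)
3P = (38, 6).
Next 2Q:
Repeated addition: build up to 2Q.
2Q: tangent at (6, 24): λ = (3·6² + 20)/(2·24) ≡ 34/1. 1⁻¹ ≡ 1 (mod 47), so λ ≡ 34·1 ≡ 34.
  x = λ² - 6 - 6 = 1156 - 12 ≡ 16; y = λ·(6 - 16) - 24 ≡ 12. → (16, 12)
2Q = (16, 12).
Finally 3P + 2Q:
(38, 6) + (16, 12). λ = (12 - 6)/(16 - 38) ≡ 6/25 mod 47. 25⁻¹ ≡ 32 (mod 47), so λ ≡ 4.
  x = λ² - 38 - 16 = 16 - 54 ≡ 9; y = λ·(38 - 9) - 6 ≡ 16. → (9, 16)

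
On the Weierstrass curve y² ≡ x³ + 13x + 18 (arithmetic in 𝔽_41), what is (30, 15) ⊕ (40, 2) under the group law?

(10, 0)

(30, 15) + (40, 2). λ = (2 - 15)/(40 - 30) ≡ 28/10 mod 41. 10⁻¹ ≡ 37 (mod 41), so λ ≡ 11.
  x = λ² - 30 - 40 = 121 - 70 ≡ 10; y = λ·(30 - 10) - 15 ≡ 0. → (10, 0)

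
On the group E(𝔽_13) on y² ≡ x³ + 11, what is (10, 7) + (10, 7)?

(7, 9)

tangent at (10, 7): λ = (3·10² + 0)/(2·7) ≡ 1/1. 1⁻¹ ≡ 1 (mod 13), so λ ≡ 1·1 ≡ 1.
  x = λ² - 10 - 10 = 1 - 20 ≡ 7; y = λ·(10 - 7) - 7 ≡ 9. → (7, 9)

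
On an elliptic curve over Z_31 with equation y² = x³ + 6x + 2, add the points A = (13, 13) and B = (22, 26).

(0, 23)

(13, 13) + (22, 26). λ = (26 - 13)/(22 - 13) ≡ 13/9 mod 31. 9⁻¹ ≡ 7 (mod 31) since 9·7 = 63 ≡ 1, so λ ≡ 29.
  x = λ² - 13 - 22 = 841 - 35 ≡ 0; y = λ·(13 - 0) - 13 ≡ 23. → (0, 23)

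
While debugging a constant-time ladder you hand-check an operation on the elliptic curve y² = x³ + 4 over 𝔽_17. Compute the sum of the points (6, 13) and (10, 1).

(10, 16)

(6, 13) + (10, 1). λ = (1 - 13)/(10 - 6) ≡ 5/4 mod 17. 4⁻¹ ≡ 13 (mod 17), so λ ≡ 14.
  x = λ² - 6 - 10 = 196 - 16 ≡ 10; y = λ·(6 - 10) - 13 ≡ 16. → (10, 16)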